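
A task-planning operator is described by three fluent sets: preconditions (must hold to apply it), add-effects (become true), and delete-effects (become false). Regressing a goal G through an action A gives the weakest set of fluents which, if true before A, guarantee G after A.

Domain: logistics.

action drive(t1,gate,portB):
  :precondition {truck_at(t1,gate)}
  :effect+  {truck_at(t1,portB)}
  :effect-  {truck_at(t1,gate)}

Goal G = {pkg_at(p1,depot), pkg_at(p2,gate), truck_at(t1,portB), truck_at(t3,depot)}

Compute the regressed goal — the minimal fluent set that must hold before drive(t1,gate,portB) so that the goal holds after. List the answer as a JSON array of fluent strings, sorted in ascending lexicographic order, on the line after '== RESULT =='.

Compute (G \ add) ∪ pre:
  G ∩ del = {}  (empty — regression defined)
  G \ add = {pkg_at(p1,depot), pkg_at(p2,gate), truck_at(t1,portB), truck_at(t3,depot)} \ {truck_at(t1,portB)} = {pkg_at(p1,depot), pkg_at(p2,gate), truck_at(t3,depot)}
  ∪ pre   = {pkg_at(p1,depot), pkg_at(p2,gate), truck_at(t3,depot)} ∪ {truck_at(t1,gate)}
          = {pkg_at(p1,depot), pkg_at(p2,gate), truck_at(t1,gate), truck_at(t3,depot)}

== RESULT ==
["pkg_at(p1,depot)", "pkg_at(p2,gate)", "truck_at(t1,gate)", "truck_at(t3,depot)"]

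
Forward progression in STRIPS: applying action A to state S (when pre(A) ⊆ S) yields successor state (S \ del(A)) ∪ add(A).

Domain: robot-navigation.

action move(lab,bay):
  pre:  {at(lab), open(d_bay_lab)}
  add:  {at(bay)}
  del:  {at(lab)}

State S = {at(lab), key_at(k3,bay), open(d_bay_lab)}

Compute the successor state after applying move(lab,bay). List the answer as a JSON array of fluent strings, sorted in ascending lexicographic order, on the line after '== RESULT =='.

Progress:
  pre ⊆ S: {at(lab), open(d_bay_lab)} ⊆ S  — applicable
  S \ del = {key_at(k3,bay), open(d_bay_lab)}
  ∪ add   = {at(bay), key_at(k3,bay), open(d_bay_lab)}

== RESULT ==
["at(bay)", "key_at(k3,bay)", "open(d_bay_lab)"]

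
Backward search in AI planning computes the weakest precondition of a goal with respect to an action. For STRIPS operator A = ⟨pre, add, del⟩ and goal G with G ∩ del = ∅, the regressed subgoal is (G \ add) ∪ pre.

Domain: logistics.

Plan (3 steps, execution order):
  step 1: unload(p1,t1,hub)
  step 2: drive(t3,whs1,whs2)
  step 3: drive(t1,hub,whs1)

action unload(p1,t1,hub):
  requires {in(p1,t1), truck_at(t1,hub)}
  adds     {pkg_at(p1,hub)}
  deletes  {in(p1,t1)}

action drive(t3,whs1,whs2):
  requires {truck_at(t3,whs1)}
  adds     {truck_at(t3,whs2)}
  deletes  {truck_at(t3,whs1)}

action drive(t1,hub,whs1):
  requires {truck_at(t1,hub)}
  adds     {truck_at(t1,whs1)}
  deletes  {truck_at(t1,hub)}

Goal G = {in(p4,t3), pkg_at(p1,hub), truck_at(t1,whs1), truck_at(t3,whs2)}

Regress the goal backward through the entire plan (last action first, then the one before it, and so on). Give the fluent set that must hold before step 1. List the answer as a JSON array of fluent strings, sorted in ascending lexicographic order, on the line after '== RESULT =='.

Work backward from the goal:
  through step 3 (drive(t1,hub,whs1)): drop {truck_at(t1,whs1)}, keep {in(p4,t3), pkg_at(p1,hub), truck_at(t3,whs2)}, require {truck_at(t1,hub)}
    → {in(p4,t3), pkg_at(p1,hub), truck_at(t1,hub), truck_at(t3,whs2)}
  through step 2 (drive(t3,whs1,whs2)): drop {truck_at(t3,whs2)}, keep {in(p4,t3), pkg_at(p1,hub), truck_at(t1,hub)}, require {truck_at(t3,whs1)}
    → {in(p4,t3), pkg_at(p1,hub), truck_at(t1,hub), truck_at(t3,whs1)}
  through step 1 (unload(p1,t1,hub)): drop {pkg_at(p1,hub)}, keep {in(p4,t3), truck_at(t1,hub), truck_at(t3,whs1)}, require {in(p1,t1), truck_at(t1,hub)}
    → {in(p1,t1), in(p4,t3), truck_at(t1,hub), truck_at(t3,whs1)}

== RESULT ==
["in(p1,t1)", "in(p4,t3)", "truck_at(t1,hub)", "truck_at(t3,whs1)"]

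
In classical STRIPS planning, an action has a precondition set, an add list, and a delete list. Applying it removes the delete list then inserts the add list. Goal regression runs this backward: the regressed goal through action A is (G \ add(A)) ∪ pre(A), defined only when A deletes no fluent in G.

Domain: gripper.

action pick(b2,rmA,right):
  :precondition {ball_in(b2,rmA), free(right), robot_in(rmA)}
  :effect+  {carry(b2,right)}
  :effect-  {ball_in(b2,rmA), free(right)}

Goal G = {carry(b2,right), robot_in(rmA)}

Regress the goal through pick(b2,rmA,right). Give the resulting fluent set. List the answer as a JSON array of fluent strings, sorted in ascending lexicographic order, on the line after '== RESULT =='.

Regress:
  G ∩ del = {}  (empty — regression defined)
  G \ add = {carry(b2,right), robot_in(rmA)} \ {carry(b2,right)} = {robot_in(rmA)}
  ∪ pre   = {robot_in(rmA)} ∪ {ball_in(b2,rmA), free(right), robot_in(rmA)}
          = {ball_in(b2,rmA), free(right), robot_in(rmA)}

== RESULT ==
["ball_in(b2,rmA)", "free(right)", "robot_in(rmA)"]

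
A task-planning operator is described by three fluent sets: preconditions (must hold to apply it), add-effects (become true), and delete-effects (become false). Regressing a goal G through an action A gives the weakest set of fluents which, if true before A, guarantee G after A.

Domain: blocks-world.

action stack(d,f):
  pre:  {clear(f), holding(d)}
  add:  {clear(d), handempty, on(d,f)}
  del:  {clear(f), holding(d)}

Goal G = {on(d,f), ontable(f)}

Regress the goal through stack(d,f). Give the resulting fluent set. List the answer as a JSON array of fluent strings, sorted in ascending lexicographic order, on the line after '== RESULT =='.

Compute (G \ add) ∪ pre:
  G ∩ del = {}  (empty — regression defined)
  G \ add = {on(d,f), ontable(f)} \ {clear(d), handempty, on(d,f)} = {ontable(f)}
  ∪ pre   = {ontable(f)} ∪ {clear(f), holding(d)}
          = {clear(f), holding(d), ontable(f)}

== RESULT ==
["clear(f)", "holding(d)", "ontable(f)"]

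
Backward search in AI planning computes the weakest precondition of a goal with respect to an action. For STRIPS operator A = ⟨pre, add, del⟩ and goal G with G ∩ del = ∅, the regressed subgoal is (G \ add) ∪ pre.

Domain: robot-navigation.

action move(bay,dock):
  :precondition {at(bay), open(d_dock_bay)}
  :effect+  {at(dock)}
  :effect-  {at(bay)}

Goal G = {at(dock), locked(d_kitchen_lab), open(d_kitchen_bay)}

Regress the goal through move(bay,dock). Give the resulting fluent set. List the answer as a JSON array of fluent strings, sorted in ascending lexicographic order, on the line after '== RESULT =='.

Regress:
  G ∩ del = {}  (empty — regression defined)
  G \ add = {at(dock), locked(d_kitchen_lab), open(d_kitchen_bay)} \ {at(dock)} = {locked(d_kitchen_lab), open(d_kitchen_bay)}
  ∪ pre   = {locked(d_kitchen_lab), open(d_kitchen_bay)} ∪ {at(bay), open(d_dock_bay)}
          = {at(bay), locked(d_kitchen_lab), open(d_dock_bay), open(d_kitchen_bay)}

== RESULT ==
["at(bay)", "locked(d_kitchen_lab)", "open(d_dock_bay)", "open(d_kitchen_bay)"]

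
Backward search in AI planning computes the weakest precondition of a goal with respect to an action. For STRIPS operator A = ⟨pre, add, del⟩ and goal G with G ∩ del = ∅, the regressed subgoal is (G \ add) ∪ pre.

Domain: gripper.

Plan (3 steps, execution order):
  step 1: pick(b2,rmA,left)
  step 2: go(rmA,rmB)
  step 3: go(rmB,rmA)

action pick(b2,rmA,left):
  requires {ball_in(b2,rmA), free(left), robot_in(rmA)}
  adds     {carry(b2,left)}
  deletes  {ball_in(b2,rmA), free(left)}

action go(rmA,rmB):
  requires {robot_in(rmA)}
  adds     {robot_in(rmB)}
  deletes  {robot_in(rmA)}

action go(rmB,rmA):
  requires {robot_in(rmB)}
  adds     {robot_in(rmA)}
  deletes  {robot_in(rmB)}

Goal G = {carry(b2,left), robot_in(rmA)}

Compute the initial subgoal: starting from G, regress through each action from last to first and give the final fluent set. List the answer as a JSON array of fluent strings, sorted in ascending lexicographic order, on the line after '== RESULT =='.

Regress step by step:
  through step 3 (go(rmB,rmA)): drop {robot_in(rmA)}, keep {carry(b2,left)}, require {robot_in(rmB)}
    → {carry(b2,left), robot_in(rmB)}
  through step 2 (go(rmA,rmB)): drop {robot_in(rmB)}, keep {carry(b2,left)}, require {robot_in(rmA)}
    → {carry(b2,left), robot_in(rmA)}
  through step 1 (pick(b2,rmA,left)): drop {carry(b2,left)}, keep {robot_in(rmA)}, require {ball_in(b2,rmA), free(left), robot_in(rmA)}
    → {ball_in(b2,rmA), free(left), robot_in(rmA)}

== RESULT ==
["ball_in(b2,rmA)", "free(left)", "robot_in(rmA)"]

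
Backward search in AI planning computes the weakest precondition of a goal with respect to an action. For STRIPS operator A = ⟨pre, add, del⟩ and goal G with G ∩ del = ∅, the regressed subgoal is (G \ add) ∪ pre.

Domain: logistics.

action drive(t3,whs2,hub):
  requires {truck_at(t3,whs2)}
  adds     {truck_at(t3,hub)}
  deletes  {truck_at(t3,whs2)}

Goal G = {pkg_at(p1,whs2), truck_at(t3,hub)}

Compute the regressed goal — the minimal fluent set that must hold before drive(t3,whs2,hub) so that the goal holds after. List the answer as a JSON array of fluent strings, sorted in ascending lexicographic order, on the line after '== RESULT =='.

Regress:
  G ∩ del = {}  (empty — regression defined)
  G \ add = {pkg_at(p1,whs2), truck_at(t3,hub)} \ {truck_at(t3,hub)} = {pkg_at(p1,whs2)}
  ∪ pre   = {pkg_at(p1,whs2)} ∪ {truck_at(t3,whs2)}
          = {pkg_at(p1,whs2), truck_at(t3,whs2)}

== RESULT ==
["pkg_at(p1,whs2)", "truck_at(t3,whs2)"]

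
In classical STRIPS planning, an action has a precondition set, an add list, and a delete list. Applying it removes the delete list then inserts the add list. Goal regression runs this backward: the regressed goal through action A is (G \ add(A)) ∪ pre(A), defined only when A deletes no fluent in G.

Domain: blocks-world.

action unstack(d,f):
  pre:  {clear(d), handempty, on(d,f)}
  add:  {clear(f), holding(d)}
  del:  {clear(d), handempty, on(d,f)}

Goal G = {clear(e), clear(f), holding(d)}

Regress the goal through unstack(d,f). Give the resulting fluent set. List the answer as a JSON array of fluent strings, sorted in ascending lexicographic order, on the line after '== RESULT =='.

Compute (G \ add) ∪ pre:
  G ∩ del = {}  (empty — regression defined)
  G \ add = {clear(e), clear(f), holding(d)} \ {clear(f), holding(d)} = {clear(e)}
  ∪ pre   = {clear(e)} ∪ {clear(d), handempty, on(d,f)}
          = {clear(d), clear(e), handempty, on(d,f)}

== RESULT ==
["clear(d)", "clear(e)", "handempty", "on(d,f)"]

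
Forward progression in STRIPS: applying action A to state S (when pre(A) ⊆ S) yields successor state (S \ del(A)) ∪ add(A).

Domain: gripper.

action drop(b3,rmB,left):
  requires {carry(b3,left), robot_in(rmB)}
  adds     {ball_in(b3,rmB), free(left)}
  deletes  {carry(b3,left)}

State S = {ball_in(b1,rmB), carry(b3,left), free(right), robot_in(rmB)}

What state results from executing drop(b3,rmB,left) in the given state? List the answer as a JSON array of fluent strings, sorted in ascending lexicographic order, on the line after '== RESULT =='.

Progress:
  pre ⊆ S: {carry(b3,left), robot_in(rmB)} ⊆ S  — applicable
  S \ del = {ball_in(b1,rmB), free(right), robot_in(rmB)}
  ∪ add   = {ball_in(b1,rmB), ball_in(b3,rmB), free(left), free(right), robot_in(rmB)}

== RESULT ==
["ball_in(b1,rmB)", "ball_in(b3,rmB)", "free(left)", "free(right)", "robot_in(rmB)"]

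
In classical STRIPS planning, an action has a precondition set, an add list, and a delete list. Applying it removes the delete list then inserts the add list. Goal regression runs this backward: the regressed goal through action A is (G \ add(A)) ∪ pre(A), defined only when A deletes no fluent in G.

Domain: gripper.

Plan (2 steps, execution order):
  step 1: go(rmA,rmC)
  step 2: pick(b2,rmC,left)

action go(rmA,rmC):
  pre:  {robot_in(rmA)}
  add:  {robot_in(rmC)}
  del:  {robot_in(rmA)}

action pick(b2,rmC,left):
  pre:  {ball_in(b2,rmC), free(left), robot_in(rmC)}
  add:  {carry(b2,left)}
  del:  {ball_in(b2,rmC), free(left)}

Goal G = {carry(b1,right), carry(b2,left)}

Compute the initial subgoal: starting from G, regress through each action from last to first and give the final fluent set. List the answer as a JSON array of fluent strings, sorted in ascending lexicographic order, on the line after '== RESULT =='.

Regress step by step:
  through step 2 (pick(b2,rmC,left)): drop {carry(b2,left)}, keep {carry(b1,right)}, require {ball_in(b2,rmC), free(left), robot_in(rmC)}
    → {ball_in(b2,rmC), carry(b1,right), free(left), robot_in(rmC)}
  through step 1 (go(rmA,rmC)): drop {robot_in(rmC)}, keep {ball_in(b2,rmC), carry(b1,right), free(left)}, require {robot_in(rmA)}
    → {ball_in(b2,rmC), carry(b1,right), free(left), robot_in(rmA)}

== RESULT ==
["ball_in(b2,rmC)", "carry(b1,right)", "free(left)", "robot_in(rmA)"]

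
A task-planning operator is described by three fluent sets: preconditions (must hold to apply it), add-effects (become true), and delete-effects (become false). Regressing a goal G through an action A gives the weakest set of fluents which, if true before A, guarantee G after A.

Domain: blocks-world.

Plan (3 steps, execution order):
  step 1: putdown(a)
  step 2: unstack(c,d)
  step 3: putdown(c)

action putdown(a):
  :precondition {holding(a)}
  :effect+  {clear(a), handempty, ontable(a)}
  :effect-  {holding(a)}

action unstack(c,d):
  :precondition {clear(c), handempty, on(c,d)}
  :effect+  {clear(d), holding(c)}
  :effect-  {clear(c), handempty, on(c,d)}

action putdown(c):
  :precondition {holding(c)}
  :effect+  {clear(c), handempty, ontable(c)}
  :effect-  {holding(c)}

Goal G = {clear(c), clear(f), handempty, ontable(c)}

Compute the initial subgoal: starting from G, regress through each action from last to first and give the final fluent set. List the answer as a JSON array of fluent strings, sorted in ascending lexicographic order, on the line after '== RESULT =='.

Work backward from the goal:
  through step 3 (putdown(c)): drop {clear(c), handempty, ontable(c)}, keep {clear(f)}, require {holding(c)}
    → {clear(f), holding(c)}
  through step 2 (unstack(c,d)): drop {holding(c)}, keep {clear(f)}, require {clear(c), handempty, on(c,d)}
    → {clear(c), clear(f), handempty, on(c,d)}
  through step 1 (putdown(a)): drop {handempty}, keep {clear(c), clear(f), on(c,d)}, require {holding(a)}
    → {clear(c), clear(f), holding(a), on(c,d)}

== RESULT ==
["clear(c)", "clear(f)", "holding(a)", "on(c,d)"]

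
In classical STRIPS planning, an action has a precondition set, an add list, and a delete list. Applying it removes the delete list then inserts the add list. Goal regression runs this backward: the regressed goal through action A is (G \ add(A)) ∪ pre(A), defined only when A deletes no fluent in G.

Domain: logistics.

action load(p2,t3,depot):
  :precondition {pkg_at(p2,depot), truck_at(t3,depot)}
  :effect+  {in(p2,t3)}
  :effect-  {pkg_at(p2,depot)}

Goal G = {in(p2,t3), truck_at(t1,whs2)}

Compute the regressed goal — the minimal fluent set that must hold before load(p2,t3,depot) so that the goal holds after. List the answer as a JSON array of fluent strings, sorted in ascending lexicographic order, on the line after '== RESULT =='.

Compute (G \ add) ∪ pre:
  G ∩ del = {}  (empty — regression defined)
  G \ add = {in(p2,t3), truck_at(t1,whs2)} \ {in(p2,t3)} = {truck_at(t1,whs2)}
  ∪ pre   = {truck_at(t1,whs2)} ∪ {pkg_at(p2,depot), truck_at(t3,depot)}
          = {pkg_at(p2,depot), truck_at(t1,whs2), truck_at(t3,depot)}

== RESULT ==
["pkg_at(p2,depot)", "truck_at(t1,whs2)", "truck_at(t3,depot)"]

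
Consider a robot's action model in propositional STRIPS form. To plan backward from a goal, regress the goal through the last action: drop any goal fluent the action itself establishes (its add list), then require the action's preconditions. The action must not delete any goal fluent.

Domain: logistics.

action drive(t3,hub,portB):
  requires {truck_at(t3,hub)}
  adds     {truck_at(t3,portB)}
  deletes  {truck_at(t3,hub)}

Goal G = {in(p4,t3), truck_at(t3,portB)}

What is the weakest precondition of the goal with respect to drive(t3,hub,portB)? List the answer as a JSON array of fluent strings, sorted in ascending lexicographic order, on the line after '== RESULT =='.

Regress:
  G ∩ del = {}  (empty — regression defined)
  G \ add = {in(p4,t3), truck_at(t3,portB)} \ {truck_at(t3,portB)} = {in(p4,t3)}
  ∪ pre   = {in(p4,t3)} ∪ {truck_at(t3,hub)}
          = {in(p4,t3), truck_at(t3,hub)}

== RESULT ==
["in(p4,t3)", "truck_at(t3,hub)"]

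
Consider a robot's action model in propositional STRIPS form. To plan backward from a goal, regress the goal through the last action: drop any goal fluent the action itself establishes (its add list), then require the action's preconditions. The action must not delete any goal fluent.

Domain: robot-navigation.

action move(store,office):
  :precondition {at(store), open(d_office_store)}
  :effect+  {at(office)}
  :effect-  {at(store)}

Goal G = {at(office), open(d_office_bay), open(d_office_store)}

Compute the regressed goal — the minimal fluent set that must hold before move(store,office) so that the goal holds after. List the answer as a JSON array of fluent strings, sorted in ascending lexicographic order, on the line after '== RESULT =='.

Compute (G \ add) ∪ pre:
  G ∩ del = {}  (empty — regression defined)
  G \ add = {at(office), open(d_office_bay), open(d_office_store)} \ {at(office)} = {open(d_office_bay), open(d_office_store)}
  ∪ pre   = {open(d_office_bay), open(d_office_store)} ∪ {at(store), open(d_office_store)}
          = {at(store), open(d_office_bay), open(d_office_store)}

== RESULT ==
["at(store)", "open(d_office_bay)", "open(d_office_store)"]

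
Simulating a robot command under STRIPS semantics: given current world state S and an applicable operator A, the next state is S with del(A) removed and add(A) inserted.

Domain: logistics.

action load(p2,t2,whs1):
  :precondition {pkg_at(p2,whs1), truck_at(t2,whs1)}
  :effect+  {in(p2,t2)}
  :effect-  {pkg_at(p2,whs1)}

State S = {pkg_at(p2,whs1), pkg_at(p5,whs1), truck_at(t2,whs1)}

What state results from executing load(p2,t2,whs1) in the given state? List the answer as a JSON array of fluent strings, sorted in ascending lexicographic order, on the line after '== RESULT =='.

Progress:
  pre ⊆ S: {pkg_at(p2,whs1), truck_at(t2,whs1)} ⊆ S  — applicable
  S \ del = {pkg_at(p5,whs1), truck_at(t2,whs1)}
  ∪ add   = {in(p2,t2), pkg_at(p5,whs1), truck_at(t2,whs1)}

== RESULT ==
["in(p2,t2)", "pkg_at(p5,whs1)", "truck_at(t2,whs1)"]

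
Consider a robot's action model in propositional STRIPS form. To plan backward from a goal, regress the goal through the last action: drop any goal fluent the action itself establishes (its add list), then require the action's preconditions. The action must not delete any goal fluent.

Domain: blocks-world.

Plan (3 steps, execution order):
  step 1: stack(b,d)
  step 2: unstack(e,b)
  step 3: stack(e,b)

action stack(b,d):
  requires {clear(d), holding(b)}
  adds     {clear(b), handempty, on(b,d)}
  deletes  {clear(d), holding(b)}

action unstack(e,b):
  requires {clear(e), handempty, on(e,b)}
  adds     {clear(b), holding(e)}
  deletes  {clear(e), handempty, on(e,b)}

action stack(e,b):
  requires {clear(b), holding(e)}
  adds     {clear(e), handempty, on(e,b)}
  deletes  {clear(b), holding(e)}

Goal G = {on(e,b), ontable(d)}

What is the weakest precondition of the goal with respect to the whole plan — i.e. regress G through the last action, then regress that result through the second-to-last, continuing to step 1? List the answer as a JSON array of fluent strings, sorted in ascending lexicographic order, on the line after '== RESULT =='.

Regress step by step:
  through step 3 (stack(e,b)): drop {on(e,b)}, keep {ontable(d)}, require {clear(b), holding(e)}
    → {clear(b), holding(e), ontable(d)}
  through step 2 (unstack(e,b)): drop {clear(b), holding(e)}, keep {ontable(d)}, require {clear(e), handempty, on(e,b)}
    → {clear(e), handempty, on(e,b), ontable(d)}
  through step 1 (stack(b,d)): drop {handempty}, keep {clear(e), on(e,b), ontable(d)}, require {clear(d), holding(b)}
    → {clear(d), clear(e), holding(b), on(e,b), ontable(d)}

== RESULT ==
["clear(d)", "clear(e)", "holding(b)", "on(e,b)", "ontable(d)"]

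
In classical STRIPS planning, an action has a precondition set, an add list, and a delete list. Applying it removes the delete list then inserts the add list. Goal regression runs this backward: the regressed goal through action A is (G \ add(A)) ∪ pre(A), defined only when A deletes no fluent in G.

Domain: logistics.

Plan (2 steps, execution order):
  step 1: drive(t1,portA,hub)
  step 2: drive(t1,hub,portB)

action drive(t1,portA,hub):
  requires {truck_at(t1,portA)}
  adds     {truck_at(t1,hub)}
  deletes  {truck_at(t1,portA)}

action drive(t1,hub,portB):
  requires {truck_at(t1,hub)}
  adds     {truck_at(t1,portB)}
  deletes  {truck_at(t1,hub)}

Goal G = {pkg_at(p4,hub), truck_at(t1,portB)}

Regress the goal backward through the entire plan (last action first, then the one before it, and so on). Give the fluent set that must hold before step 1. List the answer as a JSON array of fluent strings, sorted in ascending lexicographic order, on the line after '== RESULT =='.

Regress step by step:
  through step 2 (drive(t1,hub,portB)): drop {truck_at(t1,portB)}, keep {pkg_at(p4,hub)}, require {truck_at(t1,hub)}
    → {pkg_at(p4,hub), truck_at(t1,hub)}
  through step 1 (drive(t1,portA,hub)): drop {truck_at(t1,hub)}, keep {pkg_at(p4,hub)}, require {truck_at(t1,portA)}
    → {pkg_at(p4,hub), truck_at(t1,portA)}

== RESULT ==
["pkg_at(p4,hub)", "truck_at(t1,portA)"]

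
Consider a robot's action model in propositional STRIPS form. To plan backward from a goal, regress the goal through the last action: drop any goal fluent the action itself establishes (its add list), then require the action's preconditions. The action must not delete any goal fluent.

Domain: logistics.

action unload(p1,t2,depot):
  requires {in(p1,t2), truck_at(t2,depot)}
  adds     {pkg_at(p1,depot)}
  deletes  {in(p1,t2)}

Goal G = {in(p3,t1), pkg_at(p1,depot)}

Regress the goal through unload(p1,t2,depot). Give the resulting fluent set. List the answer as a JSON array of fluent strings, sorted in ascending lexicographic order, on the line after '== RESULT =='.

Compute (G \ add) ∪ pre:
  G ∩ del = {}  (empty — regression defined)
  G \ add = {in(p3,t1), pkg_at(p1,depot)} \ {pkg_at(p1,depot)} = {in(p3,t1)}
  ∪ pre   = {in(p3,t1)} ∪ {in(p1,t2), truck_at(t2,depot)}
          = {in(p1,t2), in(p3,t1), truck_at(t2,depot)}

== RESULT ==
["in(p1,t2)", "in(p3,t1)", "truck_at(t2,depot)"]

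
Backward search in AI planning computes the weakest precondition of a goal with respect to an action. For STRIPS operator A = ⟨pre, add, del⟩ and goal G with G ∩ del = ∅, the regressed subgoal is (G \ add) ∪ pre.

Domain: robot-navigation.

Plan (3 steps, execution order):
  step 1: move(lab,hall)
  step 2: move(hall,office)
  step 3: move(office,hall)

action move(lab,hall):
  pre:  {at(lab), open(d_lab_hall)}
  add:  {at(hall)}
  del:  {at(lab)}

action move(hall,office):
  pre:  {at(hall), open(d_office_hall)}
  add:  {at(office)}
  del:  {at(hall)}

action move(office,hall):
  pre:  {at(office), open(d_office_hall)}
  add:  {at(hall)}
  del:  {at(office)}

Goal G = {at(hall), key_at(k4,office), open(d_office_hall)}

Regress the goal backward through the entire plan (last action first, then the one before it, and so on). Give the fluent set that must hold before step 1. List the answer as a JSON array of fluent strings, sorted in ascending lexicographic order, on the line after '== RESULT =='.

Regress step by step:
  through step 3 (move(office,hall)): drop {at(hall)}, keep {key_at(k4,office), open(d_office_hall)}, require {at(office), open(d_office_hall)}
    → {at(office), key_at(k4,office), open(d_office_hall)}
  through step 2 (move(hall,office)): drop {at(office)}, keep {key_at(k4,office), open(d_office_hall)}, require {at(hall), open(d_office_hall)}
    → {at(hall), key_at(k4,office), open(d_office_hall)}
  through step 1 (move(lab,hall)): drop {at(hall)}, keep {key_at(k4,office), open(d_office_hall)}, require {at(lab), open(d_lab_hall)}
    → {at(lab), key_at(k4,office), open(d_lab_hall), open(d_office_hall)}

== RESULT ==
["at(lab)", "key_at(k4,office)", "open(d_lab_hall)", "open(d_office_hall)"]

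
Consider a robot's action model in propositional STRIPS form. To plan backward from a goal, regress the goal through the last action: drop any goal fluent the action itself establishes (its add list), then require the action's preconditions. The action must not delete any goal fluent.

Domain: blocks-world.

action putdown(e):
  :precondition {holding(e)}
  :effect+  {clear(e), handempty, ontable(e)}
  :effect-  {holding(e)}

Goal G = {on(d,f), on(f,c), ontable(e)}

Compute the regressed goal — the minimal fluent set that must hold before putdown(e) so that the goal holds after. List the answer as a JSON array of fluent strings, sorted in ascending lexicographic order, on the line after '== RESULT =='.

Regress:
  G ∩ del = {}  (empty — regression defined)
  G \ add = {on(d,f), on(f,c), ontable(e)} \ {clear(e), handempty, ontable(e)} = {on(d,f), on(f,c)}
  ∪ pre   = {on(d,f), on(f,c)} ∪ {holding(e)}
          = {holding(e), on(d,f), on(f,c)}

== RESULT ==
["holding(e)", "on(d,f)", "on(f,c)"]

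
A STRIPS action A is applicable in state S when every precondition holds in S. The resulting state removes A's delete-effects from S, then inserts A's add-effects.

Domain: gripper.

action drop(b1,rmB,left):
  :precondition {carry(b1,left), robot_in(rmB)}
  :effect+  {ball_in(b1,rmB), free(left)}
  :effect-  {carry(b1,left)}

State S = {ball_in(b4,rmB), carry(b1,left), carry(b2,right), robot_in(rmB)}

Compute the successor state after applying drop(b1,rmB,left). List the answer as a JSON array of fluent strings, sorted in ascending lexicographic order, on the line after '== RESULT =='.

Progress:
  pre ⊆ S: {carry(b1,left), robot_in(rmB)} ⊆ S  — applicable
  S \ del = {ball_in(b4,rmB), carry(b2,right), robot_in(rmB)}
  ∪ add   = {ball_in(b1,rmB), ball_in(b4,rmB), carry(b2,right), free(left), robot_in(rmB)}

== RESULT ==
["ball_in(b1,rmB)", "ball_in(b4,rmB)", "carry(b2,right)", "free(left)", "robot_in(rmB)"]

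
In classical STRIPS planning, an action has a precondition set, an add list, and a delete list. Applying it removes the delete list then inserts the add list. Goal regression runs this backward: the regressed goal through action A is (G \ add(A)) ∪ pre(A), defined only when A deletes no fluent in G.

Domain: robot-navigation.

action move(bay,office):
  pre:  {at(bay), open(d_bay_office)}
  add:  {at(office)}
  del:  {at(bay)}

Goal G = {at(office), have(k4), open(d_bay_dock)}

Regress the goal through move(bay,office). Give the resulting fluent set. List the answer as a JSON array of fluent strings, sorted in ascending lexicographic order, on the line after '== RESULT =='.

Regress:
  G ∩ del = {}  (empty — regression defined)
  G \ add = {at(office), have(k4), open(d_bay_dock)} \ {at(office)} = {have(k4), open(d_bay_dock)}
  ∪ pre   = {have(k4), open(d_bay_dock)} ∪ {at(bay), open(d_bay_office)}
          = {at(bay), have(k4), open(d_bay_dock), open(d_bay_office)}

== RESULT ==
["at(bay)", "have(k4)", "open(d_bay_dock)", "open(d_bay_office)"]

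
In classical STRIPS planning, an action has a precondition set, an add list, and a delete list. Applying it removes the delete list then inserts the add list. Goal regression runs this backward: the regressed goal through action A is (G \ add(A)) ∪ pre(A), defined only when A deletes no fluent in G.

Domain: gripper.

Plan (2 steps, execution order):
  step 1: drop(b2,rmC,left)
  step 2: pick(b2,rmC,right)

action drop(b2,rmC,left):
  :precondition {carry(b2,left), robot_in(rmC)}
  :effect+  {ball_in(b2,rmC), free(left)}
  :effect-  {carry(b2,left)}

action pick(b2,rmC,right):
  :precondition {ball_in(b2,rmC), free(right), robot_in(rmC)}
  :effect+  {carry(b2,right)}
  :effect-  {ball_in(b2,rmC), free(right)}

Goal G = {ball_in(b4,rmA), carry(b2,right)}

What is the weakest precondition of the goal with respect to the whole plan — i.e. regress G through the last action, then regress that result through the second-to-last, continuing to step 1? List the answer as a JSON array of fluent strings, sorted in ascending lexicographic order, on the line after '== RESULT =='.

Work backward from the goal:
  through step 2 (pick(b2,rmC,right)): drop {carry(b2,right)}, keep {ball_in(b4,rmA)}, require {ball_in(b2,rmC), free(right), robot_in(rmC)}
    → {ball_in(b2,rmC), ball_in(b4,rmA), free(right), robot_in(rmC)}
  through step 1 (drop(b2,rmC,left)): drop {ball_in(b2,rmC)}, keep {ball_in(b4,rmA), free(right), robot_in(rmC)}, require {carry(b2,left), robot_in(rmC)}
    → {ball_in(b4,rmA), carry(b2,left), free(right), robot_in(rmC)}

== RESULT ==
["ball_in(b4,rmA)", "carry(b2,left)", "free(right)", "robot_in(rmC)"]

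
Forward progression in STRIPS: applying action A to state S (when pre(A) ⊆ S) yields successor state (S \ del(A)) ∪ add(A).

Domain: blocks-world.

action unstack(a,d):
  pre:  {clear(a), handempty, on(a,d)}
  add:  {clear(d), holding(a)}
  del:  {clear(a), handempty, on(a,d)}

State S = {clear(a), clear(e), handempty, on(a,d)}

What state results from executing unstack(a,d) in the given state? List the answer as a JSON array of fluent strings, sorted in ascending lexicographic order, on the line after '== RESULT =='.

Progress:
  pre ⊆ S: {clear(a), handempty, on(a,d)} ⊆ S  — applicable
  S \ del = {clear(e)}
  ∪ add   = {clear(d), clear(e), holding(a)}

== RESULT ==
["clear(d)", "clear(e)", "holding(a)"]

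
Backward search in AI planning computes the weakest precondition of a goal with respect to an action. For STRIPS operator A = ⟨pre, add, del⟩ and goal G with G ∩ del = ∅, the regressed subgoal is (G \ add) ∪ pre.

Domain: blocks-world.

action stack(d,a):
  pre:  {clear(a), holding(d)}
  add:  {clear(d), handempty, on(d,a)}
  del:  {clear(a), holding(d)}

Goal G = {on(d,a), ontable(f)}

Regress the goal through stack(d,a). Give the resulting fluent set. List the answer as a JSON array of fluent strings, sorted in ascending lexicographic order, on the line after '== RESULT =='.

Compute (G \ add) ∪ pre:
  G ∩ del = {}  (empty — regression defined)
  G \ add = {on(d,a), ontable(f)} \ {clear(d), handempty, on(d,a)} = {ontable(f)}
  ∪ pre   = {ontable(f)} ∪ {clear(a), holding(d)}
          = {clear(a), holding(d), ontable(f)}

== RESULT ==
["clear(a)", "holding(d)", "ontable(f)"]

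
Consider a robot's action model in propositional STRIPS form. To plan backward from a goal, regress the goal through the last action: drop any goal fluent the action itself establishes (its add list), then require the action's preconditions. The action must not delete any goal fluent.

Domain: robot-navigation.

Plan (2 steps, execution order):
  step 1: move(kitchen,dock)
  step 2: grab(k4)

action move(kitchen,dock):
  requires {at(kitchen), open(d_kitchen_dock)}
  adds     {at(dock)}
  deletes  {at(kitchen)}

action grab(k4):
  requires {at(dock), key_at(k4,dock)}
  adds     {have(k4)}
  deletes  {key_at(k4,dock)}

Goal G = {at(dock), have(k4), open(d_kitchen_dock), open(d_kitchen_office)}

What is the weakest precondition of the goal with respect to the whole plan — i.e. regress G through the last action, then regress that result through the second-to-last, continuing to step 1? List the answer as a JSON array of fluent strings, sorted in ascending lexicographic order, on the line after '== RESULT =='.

Regress step by step:
  through step 2 (grab(k4)): drop {have(k4)}, keep {at(dock), open(d_kitchen_dock), open(d_kitchen_office)}, require {at(dock), key_at(k4,dock)}
    → {at(dock), key_at(k4,dock), open(d_kitchen_dock), open(d_kitchen_office)}
  through step 1 (move(kitchen,dock)): drop {at(dock)}, keep {key_at(k4,dock), open(d_kitchen_dock), open(d_kitchen_office)}, require {at(kitchen), open(d_kitchen_dock)}
    → {at(kitchen), key_at(k4,dock), open(d_kitchen_dock), open(d_kitchen_office)}

== RESULT ==
["at(kitchen)", "key_at(k4,dock)", "open(d_kitchen_dock)", "open(d_kitchen_office)"]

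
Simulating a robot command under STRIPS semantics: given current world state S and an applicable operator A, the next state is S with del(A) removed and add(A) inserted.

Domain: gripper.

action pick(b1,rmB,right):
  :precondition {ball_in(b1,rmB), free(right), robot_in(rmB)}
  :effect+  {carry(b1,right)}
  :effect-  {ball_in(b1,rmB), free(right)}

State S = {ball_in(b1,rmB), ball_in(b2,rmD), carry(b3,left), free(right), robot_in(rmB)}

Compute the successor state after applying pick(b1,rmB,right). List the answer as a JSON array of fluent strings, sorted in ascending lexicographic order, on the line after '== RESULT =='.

Compute (S \ del) ∪ add:
  pre ⊆ S: {ball_in(b1,rmB), free(right), robot_in(rmB)} ⊆ S  — applicable
  S \ del = {ball_in(b2,rmD), carry(b3,left), robot_in(rmB)}
  ∪ add   = {ball_in(b2,rmD), carry(b1,right), carry(b3,left), robot_in(rmB)}

== RESULT ==
["ball_in(b2,rmD)", "carry(b1,right)", "carry(b3,left)", "robot_in(rmB)"]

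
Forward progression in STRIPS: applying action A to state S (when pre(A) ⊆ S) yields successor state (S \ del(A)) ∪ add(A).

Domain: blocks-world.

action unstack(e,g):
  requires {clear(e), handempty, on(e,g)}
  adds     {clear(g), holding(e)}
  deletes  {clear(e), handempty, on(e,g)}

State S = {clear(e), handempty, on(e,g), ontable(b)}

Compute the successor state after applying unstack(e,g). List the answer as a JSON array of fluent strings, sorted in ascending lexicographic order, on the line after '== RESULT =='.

Progress:
  pre ⊆ S: {clear(e), handempty, on(e,g)} ⊆ S  — applicable
  S \ del = {ontable(b)}
  ∪ add   = {clear(g), holding(e), ontable(b)}

== RESULT ==
["clear(g)", "holding(e)", "ontable(b)"]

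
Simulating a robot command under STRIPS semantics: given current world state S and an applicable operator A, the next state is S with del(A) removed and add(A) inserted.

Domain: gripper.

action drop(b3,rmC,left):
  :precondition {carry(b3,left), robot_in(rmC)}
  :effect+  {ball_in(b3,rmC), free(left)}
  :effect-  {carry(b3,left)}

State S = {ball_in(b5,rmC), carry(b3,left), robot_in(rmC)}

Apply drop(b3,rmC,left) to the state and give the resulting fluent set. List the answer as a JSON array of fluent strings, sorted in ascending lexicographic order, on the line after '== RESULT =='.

Compute (S \ del) ∪ add:
  pre ⊆ S: {carry(b3,left), robot_in(rmC)} ⊆ S  — applicable
  S \ del = {ball_in(b5,rmC), robot_in(rmC)}
  ∪ add   = {ball_in(b3,rmC), ball_in(b5,rmC), free(left), robot_in(rmC)}

== RESULT ==
["ball_in(b3,rmC)", "ball_in(b5,rmC)", "free(left)", "robot_in(rmC)"]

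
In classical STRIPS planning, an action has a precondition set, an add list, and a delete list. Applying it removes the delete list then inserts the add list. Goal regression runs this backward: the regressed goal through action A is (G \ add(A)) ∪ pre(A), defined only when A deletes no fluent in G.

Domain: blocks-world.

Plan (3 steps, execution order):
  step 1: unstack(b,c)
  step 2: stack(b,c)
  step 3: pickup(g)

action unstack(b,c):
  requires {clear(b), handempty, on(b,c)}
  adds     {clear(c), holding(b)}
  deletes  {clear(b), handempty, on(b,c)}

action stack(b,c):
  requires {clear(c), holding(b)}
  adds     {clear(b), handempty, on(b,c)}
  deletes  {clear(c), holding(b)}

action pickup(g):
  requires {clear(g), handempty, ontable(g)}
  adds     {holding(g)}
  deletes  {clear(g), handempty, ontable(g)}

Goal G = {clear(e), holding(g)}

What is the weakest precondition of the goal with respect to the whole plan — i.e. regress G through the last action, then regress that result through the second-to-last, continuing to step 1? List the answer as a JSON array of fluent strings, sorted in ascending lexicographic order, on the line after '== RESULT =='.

Work backward from the goal:
  through step 3 (pickup(g)): drop {holding(g)}, keep {clear(e)}, require {clear(g), handempty, ontable(g)}
    → {clear(e), clear(g), handempty, ontable(g)}
  through step 2 (stack(b,c)): drop {handempty}, keep {clear(e), clear(g), ontable(g)}, require {clear(c), holding(b)}
    → {clear(c), clear(e), clear(g), holding(b), ontable(g)}
  through step 1 (unstack(b,c)): drop {clear(c), holding(b)}, keep {clear(e), clear(g), ontable(g)}, require {clear(b), handempty, on(b,c)}
    → {clear(b), clear(e), clear(g), handempty, on(b,c), ontable(g)}

== RESULT ==
["clear(b)", "clear(e)", "clear(g)", "handempty", "on(b,c)", "ontable(g)"]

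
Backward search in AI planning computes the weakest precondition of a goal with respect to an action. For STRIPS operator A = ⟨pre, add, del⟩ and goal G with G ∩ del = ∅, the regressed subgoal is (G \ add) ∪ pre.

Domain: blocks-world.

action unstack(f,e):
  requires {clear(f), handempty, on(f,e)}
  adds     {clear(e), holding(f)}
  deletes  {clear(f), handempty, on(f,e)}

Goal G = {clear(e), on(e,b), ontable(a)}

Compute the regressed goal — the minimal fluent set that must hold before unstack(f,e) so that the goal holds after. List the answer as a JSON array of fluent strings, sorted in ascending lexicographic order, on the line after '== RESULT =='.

Regress:
  G ∩ del = {}  (empty — regression defined)
  G \ add = {clear(e), on(e,b), ontable(a)} \ {clear(e), holding(f)} = {on(e,b), ontable(a)}
  ∪ pre   = {on(e,b), ontable(a)} ∪ {clear(f), handempty, on(f,e)}
          = {clear(f), handempty, on(e,b), on(f,e), ontable(a)}

== RESULT ==
["clear(f)", "handempty", "on(e,b)", "on(f,e)", "ontable(a)"]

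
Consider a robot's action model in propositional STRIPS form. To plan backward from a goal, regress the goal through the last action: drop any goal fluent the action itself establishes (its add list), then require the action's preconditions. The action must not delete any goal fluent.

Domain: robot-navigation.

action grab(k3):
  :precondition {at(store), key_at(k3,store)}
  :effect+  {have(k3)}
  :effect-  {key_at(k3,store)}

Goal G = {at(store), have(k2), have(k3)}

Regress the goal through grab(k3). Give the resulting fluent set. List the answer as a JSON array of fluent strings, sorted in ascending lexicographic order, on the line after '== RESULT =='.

Compute (G \ add) ∪ pre:
  G ∩ del = {}  (empty — regression defined)
  G \ add = {at(store), have(k2), have(k3)} \ {have(k3)} = {at(store), have(k2)}
  ∪ pre   = {at(store), have(k2)} ∪ {at(store), key_at(k3,store)}
          = {at(store), have(k2), key_at(k3,store)}

== RESULT ==
["at(store)", "have(k2)", "key_at(k3,store)"]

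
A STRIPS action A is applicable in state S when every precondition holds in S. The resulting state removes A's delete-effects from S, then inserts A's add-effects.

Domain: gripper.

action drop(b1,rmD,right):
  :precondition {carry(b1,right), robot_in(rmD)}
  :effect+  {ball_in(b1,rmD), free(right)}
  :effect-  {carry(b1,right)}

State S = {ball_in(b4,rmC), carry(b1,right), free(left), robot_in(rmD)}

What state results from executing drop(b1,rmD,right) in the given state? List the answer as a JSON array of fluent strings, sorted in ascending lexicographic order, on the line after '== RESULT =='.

Progress:
  pre ⊆ S: {carry(b1,right), robot_in(rmD)} ⊆ S  — applicable
  S \ del = {ball_in(b4,rmC), free(left), robot_in(rmD)}
  ∪ add   = {ball_in(b1,rmD), ball_in(b4,rmC), free(left), free(right), robot_in(rmD)}

== RESULT ==
["ball_in(b1,rmD)", "ball_in(b4,rmC)", "free(left)", "free(right)", "robot_in(rmD)"]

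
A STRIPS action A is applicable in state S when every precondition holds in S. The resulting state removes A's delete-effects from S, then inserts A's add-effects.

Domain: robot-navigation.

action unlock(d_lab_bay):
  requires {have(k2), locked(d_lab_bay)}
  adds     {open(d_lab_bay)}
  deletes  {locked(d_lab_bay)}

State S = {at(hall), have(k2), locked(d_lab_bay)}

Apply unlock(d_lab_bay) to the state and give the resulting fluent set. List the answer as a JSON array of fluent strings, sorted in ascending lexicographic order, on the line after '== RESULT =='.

Compute (S \ del) ∪ add:
  pre ⊆ S: {have(k2), locked(d_lab_bay)} ⊆ S  — applicable
  S \ del = {at(hall), have(k2)}
  ∪ add   = {at(hall), have(k2), open(d_lab_bay)}

== RESULT ==
["at(hall)", "have(k2)", "open(d_lab_bay)"]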